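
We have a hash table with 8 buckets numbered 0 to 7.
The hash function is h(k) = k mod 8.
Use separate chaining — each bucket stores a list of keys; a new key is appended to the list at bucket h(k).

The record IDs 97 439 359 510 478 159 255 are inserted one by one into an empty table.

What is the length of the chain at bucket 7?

Insert 97: h=1, bucket 1 empty -> new chain.
Insert 439: h=7, bucket 7 empty -> new chain.
Insert 359: h=7, bucket 7 nonempty -> append to chain.
Insert 510: h=6, bucket 6 empty -> new chain.
Insert 478: h=6, bucket 6 nonempty -> append to chain.
Insert 159: h=7, bucket 7 nonempty -> append to chain.
Insert 255: h=7, bucket 7 nonempty -> append to chain.
Final buckets:
0: _
1: 97
2: _
3: _
4: _
5: _
6: 510 -> 478
7: 439 -> 359 -> 159 -> 255

4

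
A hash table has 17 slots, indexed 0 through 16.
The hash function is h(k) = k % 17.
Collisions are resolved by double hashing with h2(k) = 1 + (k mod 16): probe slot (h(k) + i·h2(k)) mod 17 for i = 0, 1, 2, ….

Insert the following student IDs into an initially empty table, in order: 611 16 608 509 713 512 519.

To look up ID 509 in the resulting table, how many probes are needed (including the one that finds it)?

3

611 hashes to 16; slot 16 is free -> place at 16.
16 hashes to 16, h2=1; 16 taken -> place at 0.
608 hashes to 13; slot 13 is free -> place at 13.
509 hashes to 16, h2=14; 16,13 taken -> place at 10.
713 hashes to 16, h2=10; 16 taken -> place at 9.
512 hashes to 2; slot 2 is free -> place at 2.
519 hashes to 9, h2=8; 9,0 taken -> place at 8.
Table: [16, ∅, 512, ∅, ∅, ∅, ∅, ∅, 519, 713, 509, ∅, ∅, 608, ∅, ∅, 611]
Lookup 509: h=16, h2=14, probe 16,13,10 → found at 10.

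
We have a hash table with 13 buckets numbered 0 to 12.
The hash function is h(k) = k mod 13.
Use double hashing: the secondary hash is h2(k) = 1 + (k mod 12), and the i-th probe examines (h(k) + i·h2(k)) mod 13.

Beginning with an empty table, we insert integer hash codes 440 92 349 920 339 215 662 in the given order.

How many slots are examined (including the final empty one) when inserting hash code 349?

2

440 hashes to 11; slot 11 is free -> place at 11.
92 hashes to 1; slot 1 is free -> place at 1.
349 hashes to 11, h2=2; 11 taken -> place at 0.
920 hashes to 10; slot 10 is free -> place at 10.
339 hashes to 1, h2=4; 1 taken -> place at 5.
215 hashes to 7; slot 7 is free -> place at 7.
662 hashes to 12; slot 12 is free -> place at 12.
Table: [349, 92, —, —, —, 339, —, 215, —, —, 920, 440, 662]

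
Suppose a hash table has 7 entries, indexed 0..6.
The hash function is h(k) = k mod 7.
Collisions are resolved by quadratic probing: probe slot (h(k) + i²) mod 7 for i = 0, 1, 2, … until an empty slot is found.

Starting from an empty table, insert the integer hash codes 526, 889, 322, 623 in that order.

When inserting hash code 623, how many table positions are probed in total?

526: h=1 => slot 1
889: h=0 => slot 0
322: h=0, probe 0,1,4 => slot 4
623: h=0, probe 0,1,4,2 => slot 2
Table: [889, 526, 623, ., 322, ., .]

4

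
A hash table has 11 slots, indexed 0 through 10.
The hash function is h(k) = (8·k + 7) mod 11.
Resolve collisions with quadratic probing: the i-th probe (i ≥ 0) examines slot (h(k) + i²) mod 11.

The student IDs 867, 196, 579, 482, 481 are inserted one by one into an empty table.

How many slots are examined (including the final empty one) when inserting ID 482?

867 hashes to 2; slot 2 is free => place at 2.
196 hashes to 2; 2 taken => place at 3.
579 hashes to 8; slot 8 is free => place at 8.
482 hashes to 2; 2,3 taken => place at 6.
481 hashes to 5; slot 5 is free => place at 5.
Table: [., ., 867, 196, ., 481, 482, ., 579, ., .]

3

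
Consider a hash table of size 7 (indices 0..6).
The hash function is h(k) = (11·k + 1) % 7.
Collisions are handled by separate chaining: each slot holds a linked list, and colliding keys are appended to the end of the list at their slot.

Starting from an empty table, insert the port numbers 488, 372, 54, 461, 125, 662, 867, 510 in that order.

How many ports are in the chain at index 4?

4

488 -> bucket 0
372 -> bucket 5
54 -> bucket 0 (collision)
461 -> bucket 4
125 -> bucket 4 (collision)
662 -> bucket 3
867 -> bucket 4 (collision)
510 -> bucket 4 (collision)
Final buckets:
0: 488 -> 54
1: -
2: -
3: 662
4: 461 -> 125 -> 867 -> 510
5: 372
6: -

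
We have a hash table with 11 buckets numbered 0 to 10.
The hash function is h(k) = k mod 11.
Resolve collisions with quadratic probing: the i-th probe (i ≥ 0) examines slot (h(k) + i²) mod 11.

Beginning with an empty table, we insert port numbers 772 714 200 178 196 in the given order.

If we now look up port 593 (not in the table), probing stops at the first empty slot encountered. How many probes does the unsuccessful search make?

772 hashes to 2; slot 2 is free => place at 2.
714 hashes to 10; slot 10 is free => place at 10.
200 hashes to 2; 2 taken => place at 3.
178 hashes to 2; 2,3 taken => place at 6.
196 hashes to 9; slot 9 is free => place at 9.
Table: [—, —, 772, 200, —, —, 178, —, —, 196, 714]
Lookup 593: h=10, probe 10,0 → slot 0 empty, not found.

2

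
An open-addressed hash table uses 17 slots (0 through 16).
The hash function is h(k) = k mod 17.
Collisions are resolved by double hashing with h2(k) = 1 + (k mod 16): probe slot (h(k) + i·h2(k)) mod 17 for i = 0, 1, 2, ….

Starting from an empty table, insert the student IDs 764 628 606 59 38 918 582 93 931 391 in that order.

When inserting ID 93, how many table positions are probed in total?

2

764 hashes to 16; slot 16 is free => place at 16.
628 hashes to 16, h2=5; 16 taken => place at 4.
606 hashes to 11; slot 11 is free => place at 11.
59 hashes to 8; slot 8 is free => place at 8.
38 hashes to 4, h2=7; 4,11 taken => place at 1.
918 hashes to 0; slot 0 is free => place at 0.
582 hashes to 4, h2=7; 4,11,1,8 taken => place at 15.
93 hashes to 8, h2=14; 8 taken => place at 5.
931 hashes to 13; slot 13 is free => place at 13.
391 hashes to 0, h2=8; 0,8,16 taken => place at 7.
Table: [918, 38, ., ., 628, 93, ., 391, 59, ., ., 606, ., 931, ., 582, 764]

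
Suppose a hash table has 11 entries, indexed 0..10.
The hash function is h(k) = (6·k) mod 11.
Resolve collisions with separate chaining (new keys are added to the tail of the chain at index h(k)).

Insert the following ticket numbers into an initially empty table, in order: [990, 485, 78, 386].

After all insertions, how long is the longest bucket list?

3

Insert 990: h=0, bucket 0 empty -> new chain.
Insert 485: h=6, bucket 6 empty -> new chain.
Insert 78: h=6, bucket 6 nonempty -> append to chain.
Insert 386: h=6, bucket 6 nonempty -> append to chain.
Final buckets:
0: 990
1: .
2: .
3: .
4: .
5: .
6: 485 -> 78 -> 386
7: .
8: .
9: .
10: .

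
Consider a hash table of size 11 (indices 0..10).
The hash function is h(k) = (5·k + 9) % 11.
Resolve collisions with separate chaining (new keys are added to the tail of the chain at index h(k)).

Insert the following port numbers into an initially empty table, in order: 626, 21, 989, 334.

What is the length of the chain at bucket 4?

3

626 -> bucket 4
21 -> bucket 4 (collision)
989 -> bucket 4 (collision)
334 -> bucket 7
Final buckets:
0: _
1: _
2: _
3: _
4: 626 -> 21 -> 989
5: _
6: _
7: 334
8: _
9: _
10: _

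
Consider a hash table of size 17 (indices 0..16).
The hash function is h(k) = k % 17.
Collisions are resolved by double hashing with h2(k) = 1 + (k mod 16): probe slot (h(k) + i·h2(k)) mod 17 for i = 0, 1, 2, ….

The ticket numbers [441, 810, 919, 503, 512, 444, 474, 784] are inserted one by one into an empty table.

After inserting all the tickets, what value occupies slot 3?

784

441: h=16 -> slot 16
810: h=11 -> slot 11
919: h=1 -> slot 1
503: h=10 -> slot 10
512: h=2 -> slot 2
444: h=2, h2=13, probe 2,15 -> slot 15
474: h=15, h2=11, probe 15,9 -> slot 9
784: h=2, h2=1, probe 2,3 -> slot 3
Table: [_, 919, 512, 784, _, _, _, _, _, 474, 503, 810, _, _, _, 444, 441]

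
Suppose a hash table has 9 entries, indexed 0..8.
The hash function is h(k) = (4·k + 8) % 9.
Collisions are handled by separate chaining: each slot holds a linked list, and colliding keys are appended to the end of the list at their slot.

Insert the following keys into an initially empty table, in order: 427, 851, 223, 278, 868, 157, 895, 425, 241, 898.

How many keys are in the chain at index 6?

427 → bucket 6
851 → bucket 1
223 → bucket 0
278 → bucket 4
868 → bucket 6 (collision)
157 → bucket 6 (collision)
895 → bucket 6 (collision)
425 → bucket 7
241 → bucket 0 (collision)
898 → bucket 0 (collision)
Final buckets:
0: 223 -> 241 -> 898
1: 851
2: -
3: -
4: 278
5: -
6: 427 -> 868 -> 157 -> 895
7: 425
8: -

4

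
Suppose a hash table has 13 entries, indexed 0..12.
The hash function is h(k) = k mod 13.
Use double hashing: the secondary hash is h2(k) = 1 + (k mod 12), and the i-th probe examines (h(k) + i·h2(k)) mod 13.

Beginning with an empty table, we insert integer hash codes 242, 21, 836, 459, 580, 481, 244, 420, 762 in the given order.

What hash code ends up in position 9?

762

Insert 242: h=8, slot 8 empty -> index 8.
Insert 21: h=8, h2=10, slot 8 occupied -> index 5.
Insert 836: h=4, slot 4 empty -> index 4.
Insert 459: h=4, h2=4, slots 4,8 occupied -> index 12.
Insert 580: h=8, h2=5, slot 8 occupied -> index 0.
Insert 481: h=0, h2=2, slot 0 occupied -> index 2.
Insert 244: h=10, slot 10 empty -> index 10.
Insert 420: h=4, h2=1, slots 4,5 occupied -> index 6.
Insert 762: h=8, h2=7, slots 8,2 occupied -> index 9.
Table: [580, _, 481, _, 836, 21, 420, _, 242, 762, 244, _, 459]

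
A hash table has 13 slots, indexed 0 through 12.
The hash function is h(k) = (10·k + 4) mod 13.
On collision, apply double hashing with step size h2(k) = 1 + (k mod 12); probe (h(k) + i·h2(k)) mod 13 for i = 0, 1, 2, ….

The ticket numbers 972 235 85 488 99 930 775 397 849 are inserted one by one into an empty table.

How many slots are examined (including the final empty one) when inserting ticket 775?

972 hashes to 0; slot 0 is free -> place at 0.
235 hashes to 1; slot 1 is free -> place at 1.
85 hashes to 9; slot 9 is free -> place at 9.
488 hashes to 9, h2=9; 9 taken -> place at 5.
99 hashes to 6; slot 6 is free -> place at 6.
930 hashes to 9, h2=7; 9 taken -> place at 3.
775 hashes to 6, h2=8; 6,1,9 taken -> place at 4.
397 hashes to 9, h2=2; 9 taken -> place at 11.
849 hashes to 5, h2=10; 5 taken -> place at 2.
Table: [972, 235, 849, 930, 775, 488, 99, ∅, ∅, 85, ∅, 397, ∅]

4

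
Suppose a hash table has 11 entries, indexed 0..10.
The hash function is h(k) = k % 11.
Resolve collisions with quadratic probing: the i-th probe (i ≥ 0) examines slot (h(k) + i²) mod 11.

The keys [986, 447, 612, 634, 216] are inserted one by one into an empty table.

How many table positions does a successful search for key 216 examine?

5

986 hashes to 7; slot 7 is free -> place at 7.
447 hashes to 7; 7 taken -> place at 8.
612 hashes to 7; 7,8 taken -> place at 0.
634 hashes to 7; 7,8,0 taken -> place at 5.
216 hashes to 7; 7,8,0,5 taken -> place at 1.
Table: [612, 216, —, —, —, 634, —, 986, 447, —, —]
Lookup 216: h=7, probe 7,8,0,5,1 → found at 1.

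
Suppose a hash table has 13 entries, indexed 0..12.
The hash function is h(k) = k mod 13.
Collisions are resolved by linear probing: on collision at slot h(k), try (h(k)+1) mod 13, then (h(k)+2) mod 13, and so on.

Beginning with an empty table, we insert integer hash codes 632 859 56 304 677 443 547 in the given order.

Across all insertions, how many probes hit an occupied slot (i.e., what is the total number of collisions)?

8

632: h=8 -> slot 8
859: h=1 -> slot 1
56: h=4 -> slot 4
304: h=5 -> slot 5
677: h=1, probe 1,2 -> slot 2
443: h=1, probe 1,2,3 -> slot 3
547: h=1, probe 1,2,3,4,5,6 -> slot 6
Table: [_, 859, 677, 443, 56, 304, 547, _, 632, _, _, _, _]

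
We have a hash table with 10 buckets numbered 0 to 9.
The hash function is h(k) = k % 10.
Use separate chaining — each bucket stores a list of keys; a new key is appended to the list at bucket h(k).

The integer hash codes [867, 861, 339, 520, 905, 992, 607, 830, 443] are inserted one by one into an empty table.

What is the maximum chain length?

2

867 -> bucket 7
861 -> bucket 1
339 -> bucket 9
520 -> bucket 0
905 -> bucket 5
992 -> bucket 2
607 -> bucket 7 (collision)
830 -> bucket 0 (collision)
443 -> bucket 3
Final buckets:
0: 520 -> 830
1: 861
2: 992
3: 443
4: -
5: 905
6: -
7: 867 -> 607
8: -
9: 339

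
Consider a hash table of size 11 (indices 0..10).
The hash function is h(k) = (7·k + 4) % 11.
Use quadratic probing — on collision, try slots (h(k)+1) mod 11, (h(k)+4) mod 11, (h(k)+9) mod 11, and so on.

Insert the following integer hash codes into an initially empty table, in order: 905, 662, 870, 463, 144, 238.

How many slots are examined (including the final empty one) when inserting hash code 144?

905 hashes to 3; slot 3 is free → place at 3.
662 hashes to 7; slot 7 is free → place at 7.
870 hashes to 0; slot 0 is free → place at 0.
463 hashes to 0; 0 taken → place at 1.
144 hashes to 0; 0,1 taken → place at 4.
238 hashes to 9; slot 9 is free → place at 9.
Table: [870, 463, —, 905, 144, —, —, 662, —, 238, —]

3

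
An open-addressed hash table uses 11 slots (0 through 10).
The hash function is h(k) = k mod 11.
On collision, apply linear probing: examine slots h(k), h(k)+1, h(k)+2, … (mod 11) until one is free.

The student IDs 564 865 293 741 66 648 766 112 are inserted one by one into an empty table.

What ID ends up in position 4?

564: h=3 -> slot 3
865: h=7 -> slot 7
293: h=7, probe 7,8 -> slot 8
741: h=4 -> slot 4
66: h=0 -> slot 0
648: h=10 -> slot 10
766: h=7, probe 7,8,9 -> slot 9
112: h=2 -> slot 2
Table: [66, _, 112, 564, 741, _, _, 865, 293, 766, 648]

741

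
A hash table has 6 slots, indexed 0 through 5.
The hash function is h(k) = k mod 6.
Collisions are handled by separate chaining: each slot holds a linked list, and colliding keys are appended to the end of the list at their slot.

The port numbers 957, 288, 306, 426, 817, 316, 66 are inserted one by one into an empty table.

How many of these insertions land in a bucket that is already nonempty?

3

Insert 957: h=3, bucket 3 empty -> new chain.
Insert 288: h=0, bucket 0 empty -> new chain.
Insert 306: h=0, bucket 0 nonempty -> append to chain.
Insert 426: h=0, bucket 0 nonempty -> append to chain.
Insert 817: h=1, bucket 1 empty -> new chain.
Insert 316: h=4, bucket 4 empty -> new chain.
Insert 66: h=0, bucket 0 nonempty -> append to chain.
Final buckets:
0: 288 -> 306 -> 426 -> 66
1: 817
2: ∅
3: 957
4: 316
5: ∅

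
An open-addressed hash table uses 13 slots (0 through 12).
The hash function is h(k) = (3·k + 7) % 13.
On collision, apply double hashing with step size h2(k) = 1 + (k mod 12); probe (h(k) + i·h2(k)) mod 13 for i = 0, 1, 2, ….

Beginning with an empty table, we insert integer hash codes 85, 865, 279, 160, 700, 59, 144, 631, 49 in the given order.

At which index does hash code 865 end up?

4

85: h=2 → slot 2
865: h=2, h2=2, probe 2,4 → slot 4
279: h=12 → slot 12
160: h=6 → slot 6
700: h=1 → slot 1
59: h=2, h2=12, probe 2,1,0 → slot 0
144: h=10 → slot 10
631: h=2, h2=8, probe 2,10,5 → slot 5
49: h=11 → slot 11
Table: [59, 700, 85, _, 865, 631, 160, _, _, _, 144, 49, 279]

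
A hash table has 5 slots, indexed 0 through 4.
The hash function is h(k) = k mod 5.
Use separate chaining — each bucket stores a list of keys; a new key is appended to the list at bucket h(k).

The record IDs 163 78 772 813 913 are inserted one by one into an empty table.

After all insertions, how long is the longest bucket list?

163 → bucket 3
78 → bucket 3 (collision)
772 → bucket 2
813 → bucket 3 (collision)
913 → bucket 3 (collision)
Final buckets:
0: -
1: -
2: 772
3: 163 -> 78 -> 813 -> 913
4: -

4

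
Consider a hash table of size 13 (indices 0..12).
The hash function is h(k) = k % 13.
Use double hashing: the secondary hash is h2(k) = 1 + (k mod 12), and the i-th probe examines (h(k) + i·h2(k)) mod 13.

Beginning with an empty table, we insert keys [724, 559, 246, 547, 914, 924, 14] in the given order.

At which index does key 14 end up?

7

724 hashes to 9; slot 9 is free => place at 9.
559 hashes to 0; slot 0 is free => place at 0.
246 hashes to 12; slot 12 is free => place at 12.
547 hashes to 1; slot 1 is free => place at 1.
914 hashes to 4; slot 4 is free => place at 4.
924 hashes to 1, h2=1; 1 taken => place at 2.
14 hashes to 1, h2=3; 1,4 taken => place at 7.
Table: [559, 547, 924, ., 914, ., ., 14, ., 724, ., ., 246]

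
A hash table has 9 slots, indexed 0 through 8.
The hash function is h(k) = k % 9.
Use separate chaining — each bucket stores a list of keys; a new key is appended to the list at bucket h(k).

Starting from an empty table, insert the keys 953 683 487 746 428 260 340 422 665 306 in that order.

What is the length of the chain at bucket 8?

953 -> bucket 8
683 -> bucket 8 (collision)
487 -> bucket 1
746 -> bucket 8 (collision)
428 -> bucket 5
260 -> bucket 8 (collision)
340 -> bucket 7
422 -> bucket 8 (collision)
665 -> bucket 8 (collision)
306 -> bucket 0
Final buckets:
0: 306
1: 487
2: —
3: —
4: —
5: 428
6: —
7: 340
8: 953 -> 683 -> 746 -> 260 -> 422 -> 665

6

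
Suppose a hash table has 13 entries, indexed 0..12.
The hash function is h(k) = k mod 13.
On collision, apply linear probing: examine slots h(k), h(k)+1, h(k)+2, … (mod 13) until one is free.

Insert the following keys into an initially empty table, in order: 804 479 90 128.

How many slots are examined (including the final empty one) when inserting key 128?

804: h=11 => slot 11
479: h=11, probe 11,12 => slot 12
90: h=12, probe 12,0 => slot 0
128: h=11, probe 11,12,0,1 => slot 1
Table: [90, 128, _, _, _, _, _, _, _, _, _, 804, 479]

4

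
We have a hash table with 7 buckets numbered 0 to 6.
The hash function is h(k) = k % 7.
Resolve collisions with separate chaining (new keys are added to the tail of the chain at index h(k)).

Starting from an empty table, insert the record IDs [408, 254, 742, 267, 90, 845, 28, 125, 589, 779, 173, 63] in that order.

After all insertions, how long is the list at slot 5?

2

408 -> bucket 2
254 -> bucket 2 (collision)
742 -> bucket 0
267 -> bucket 1
90 -> bucket 6
845 -> bucket 5
28 -> bucket 0 (collision)
125 -> bucket 6 (collision)
589 -> bucket 1 (collision)
779 -> bucket 2 (collision)
173 -> bucket 5 (collision)
63 -> bucket 0 (collision)
Final buckets:
0: 742 -> 28 -> 63
1: 267 -> 589
2: 408 -> 254 -> 779
3: ∅
4: ∅
5: 845 -> 173
6: 90 -> 125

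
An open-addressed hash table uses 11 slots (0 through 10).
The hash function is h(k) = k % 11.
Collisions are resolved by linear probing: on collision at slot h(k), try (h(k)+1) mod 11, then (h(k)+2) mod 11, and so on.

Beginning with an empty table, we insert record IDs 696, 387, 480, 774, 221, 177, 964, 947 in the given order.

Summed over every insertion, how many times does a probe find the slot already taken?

696: h=3 → slot 3
387: h=2 → slot 2
480: h=7 → slot 7
774: h=4 → slot 4
221: h=1 → slot 1
177: h=1, probe 1,2,3,4,5 → slot 5
964: h=7, probe 7,8 → slot 8
947: h=1, probe 1,2,3,4,5,6 → slot 6
Table: [-, 221, 387, 696, 774, 177, 947, 480, 964, -, -]

10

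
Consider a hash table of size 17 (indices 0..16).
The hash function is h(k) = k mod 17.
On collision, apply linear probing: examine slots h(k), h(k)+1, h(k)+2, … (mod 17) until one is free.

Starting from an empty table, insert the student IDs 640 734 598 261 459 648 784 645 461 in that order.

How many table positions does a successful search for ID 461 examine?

6

Insert 640: h=11, slot 11 empty → index 11.
Insert 734: h=3, slot 3 empty → index 3.
Insert 598: h=3, slot 3 occupied → index 4.
Insert 261: h=6, slot 6 empty → index 6.
Insert 459: h=0, slot 0 empty → index 0.
Insert 648: h=2, slot 2 empty → index 2.
Insert 784: h=2, slots 2,3,4 occupied → index 5.
Insert 645: h=16, slot 16 empty → index 16.
Insert 461: h=2, slots 2,3,4,5,6 occupied → index 7.
Table: [459, _, 648, 734, 598, 784, 261, 461, _, _, _, 640, _, _, _, _, 645]
Lookup 461: h=2, probe 2,3,4,5,6,7 → found at 7.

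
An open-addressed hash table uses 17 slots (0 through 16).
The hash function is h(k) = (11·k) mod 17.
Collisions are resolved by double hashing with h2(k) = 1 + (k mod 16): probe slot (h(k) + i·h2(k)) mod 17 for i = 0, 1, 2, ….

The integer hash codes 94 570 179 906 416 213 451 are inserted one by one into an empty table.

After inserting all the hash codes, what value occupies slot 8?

570

Insert 94: h=14, slot 14 empty → index 14.
Insert 570: h=14, h2=11, slot 14 occupied → index 8.
Insert 179: h=14, h2=4, slot 14 occupied → index 1.
Insert 906: h=4, slot 4 empty → index 4.
Insert 416: h=3, slot 3 empty → index 3.
Insert 213: h=14, h2=6, slots 14,3 occupied → index 9.
Insert 451: h=14, h2=4, slots 14,1 occupied → index 5.
Table: [_, 179, _, 416, 906, 451, _, _, 570, 213, _, _, _, _, 94, _, _]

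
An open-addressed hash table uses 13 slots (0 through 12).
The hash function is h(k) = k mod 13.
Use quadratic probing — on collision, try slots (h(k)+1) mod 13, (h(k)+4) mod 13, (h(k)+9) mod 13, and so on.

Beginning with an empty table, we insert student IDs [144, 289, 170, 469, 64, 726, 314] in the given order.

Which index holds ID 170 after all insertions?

144 hashes to 1; slot 1 is free → place at 1.
289 hashes to 3; slot 3 is free → place at 3.
170 hashes to 1; 1 taken → place at 2.
469 hashes to 1; 1,2 taken → place at 5.
64 hashes to 12; slot 12 is free → place at 12.
726 hashes to 11; slot 11 is free → place at 11.
314 hashes to 2; 2,3 taken → place at 6.
Table: [∅, 144, 170, 289, ∅, 469, 314, ∅, ∅, ∅, ∅, 726, 64]

2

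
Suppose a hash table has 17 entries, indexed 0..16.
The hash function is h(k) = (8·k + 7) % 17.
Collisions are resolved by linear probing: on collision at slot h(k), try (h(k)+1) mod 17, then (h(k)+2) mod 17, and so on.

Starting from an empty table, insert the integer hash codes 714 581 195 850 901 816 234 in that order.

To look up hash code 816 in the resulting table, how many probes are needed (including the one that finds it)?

714 hashes to 7; slot 7 is free -> place at 7.
581 hashes to 14; slot 14 is free -> place at 14.
195 hashes to 3; slot 3 is free -> place at 3.
850 hashes to 7; 7 taken -> place at 8.
901 hashes to 7; 7,8 taken -> place at 9.
816 hashes to 7; 7,8,9 taken -> place at 10.
234 hashes to 9; 9,10 taken -> place at 11.
Table: [_, _, _, 195, _, _, _, 714, 850, 901, 816, 234, _, _, 581, _, _]
Lookup 816: h=7, probe 7,8,9,10 → found at 10.

4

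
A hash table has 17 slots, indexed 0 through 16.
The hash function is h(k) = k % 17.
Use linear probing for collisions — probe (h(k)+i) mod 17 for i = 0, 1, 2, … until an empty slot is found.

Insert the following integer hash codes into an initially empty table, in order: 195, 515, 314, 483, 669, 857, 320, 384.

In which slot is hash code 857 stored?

195 hashes to 8; slot 8 is free => place at 8.
515 hashes to 5; slot 5 is free => place at 5.
314 hashes to 8; 8 taken => place at 9.
483 hashes to 7; slot 7 is free => place at 7.
669 hashes to 6; slot 6 is free => place at 6.
857 hashes to 7; 7,8,9 taken => place at 10.
320 hashes to 14; slot 14 is free => place at 14.
384 hashes to 10; 10 taken => place at 11.
Table: [_, _, _, _, _, 515, 669, 483, 195, 314, 857, 384, _, _, 320, _, _]

10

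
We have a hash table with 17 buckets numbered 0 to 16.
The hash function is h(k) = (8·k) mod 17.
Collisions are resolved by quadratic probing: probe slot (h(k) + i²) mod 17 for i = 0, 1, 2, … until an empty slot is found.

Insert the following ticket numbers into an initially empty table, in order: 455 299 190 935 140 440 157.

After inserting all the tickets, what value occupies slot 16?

157

455 hashes to 2; slot 2 is free → place at 2.
299 hashes to 12; slot 12 is free → place at 12.
190 hashes to 7; slot 7 is free → place at 7.
935 hashes to 0; slot 0 is free → place at 0.
140 hashes to 15; slot 15 is free → place at 15.
440 hashes to 1; slot 1 is free → place at 1.
157 hashes to 15; 15 taken → place at 16.
Table: [935, 440, 455, _, _, _, _, 190, _, _, _, _, 299, _, _, 140, 157]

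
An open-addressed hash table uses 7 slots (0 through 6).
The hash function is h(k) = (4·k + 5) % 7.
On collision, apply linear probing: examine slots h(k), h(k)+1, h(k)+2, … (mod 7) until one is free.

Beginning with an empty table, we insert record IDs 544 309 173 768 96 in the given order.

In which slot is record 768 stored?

6

Insert 544: h=4, slot 4 empty -> index 4.
Insert 309: h=2, slot 2 empty -> index 2.
Insert 173: h=4, slot 4 occupied -> index 5.
Insert 768: h=4, slots 4,5 occupied -> index 6.
Insert 96: h=4, slots 4,5,6 occupied -> index 0.
Table: [96, -, 309, -, 544, 173, 768]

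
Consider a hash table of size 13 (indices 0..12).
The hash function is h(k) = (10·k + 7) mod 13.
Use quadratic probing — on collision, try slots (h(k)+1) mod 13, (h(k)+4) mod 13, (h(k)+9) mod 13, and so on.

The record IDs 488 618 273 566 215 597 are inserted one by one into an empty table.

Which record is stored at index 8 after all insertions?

488: h=12 => slot 12
618: h=12, probe 12,0 => slot 0
273: h=7 => slot 7
566: h=12, probe 12,0,3 => slot 3
215: h=12, probe 12,0,3,8 => slot 8
597: h=10 => slot 10
Table: [618, _, _, 566, _, _, _, 273, 215, _, 597, _, 488]

215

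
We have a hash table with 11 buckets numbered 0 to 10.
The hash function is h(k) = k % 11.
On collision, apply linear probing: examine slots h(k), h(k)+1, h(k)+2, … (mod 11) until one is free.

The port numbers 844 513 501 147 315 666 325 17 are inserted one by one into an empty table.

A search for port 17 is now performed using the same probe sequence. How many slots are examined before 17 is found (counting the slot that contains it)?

7

844 hashes to 8; slot 8 is free -> place at 8.
513 hashes to 7; slot 7 is free -> place at 7.
501 hashes to 6; slot 6 is free -> place at 6.
147 hashes to 4; slot 4 is free -> place at 4.
315 hashes to 7; 7,8 taken -> place at 9.
666 hashes to 6; 6,7,8,9 taken -> place at 10.
325 hashes to 6; 6,7,8,9,10 taken -> place at 0.
17 hashes to 6; 6,7,8,9,10,0 taken -> place at 1.
Table: [325, 17, _, _, 147, _, 501, 513, 844, 315, 666]
Lookup 17: h=6, probe 6,7,8,9,10,0,1 → found at 1.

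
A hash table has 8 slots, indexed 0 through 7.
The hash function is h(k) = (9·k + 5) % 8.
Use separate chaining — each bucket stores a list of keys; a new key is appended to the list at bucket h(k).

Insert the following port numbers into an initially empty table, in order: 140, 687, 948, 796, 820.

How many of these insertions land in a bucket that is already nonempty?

Insert 140: h=1, bucket 1 empty → new chain.
Insert 687: h=4, bucket 4 empty → new chain.
Insert 948: h=1, bucket 1 nonempty → append to chain.
Insert 796: h=1, bucket 1 nonempty → append to chain.
Insert 820: h=1, bucket 1 nonempty → append to chain.
Final buckets:
0: .
1: 140 -> 948 -> 796 -> 820
2: .
3: .
4: 687
5: .
6: .
7: .

3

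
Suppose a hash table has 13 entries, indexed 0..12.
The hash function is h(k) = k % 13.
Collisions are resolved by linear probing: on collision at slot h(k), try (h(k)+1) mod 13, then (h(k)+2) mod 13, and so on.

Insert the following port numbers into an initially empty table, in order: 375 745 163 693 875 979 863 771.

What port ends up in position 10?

771

Insert 375: h=11, slot 11 empty -> index 11.
Insert 745: h=4, slot 4 empty -> index 4.
Insert 163: h=7, slot 7 empty -> index 7.
Insert 693: h=4, slot 4 occupied -> index 5.
Insert 875: h=4, slots 4,5 occupied -> index 6.
Insert 979: h=4, slots 4,5,6,7 occupied -> index 8.
Insert 863: h=5, slots 5,6,7,8 occupied -> index 9.
Insert 771: h=4, slots 4,5,6,7,8,9 occupied -> index 10.
Table: [—, —, —, —, 745, 693, 875, 163, 979, 863, 771, 375, —]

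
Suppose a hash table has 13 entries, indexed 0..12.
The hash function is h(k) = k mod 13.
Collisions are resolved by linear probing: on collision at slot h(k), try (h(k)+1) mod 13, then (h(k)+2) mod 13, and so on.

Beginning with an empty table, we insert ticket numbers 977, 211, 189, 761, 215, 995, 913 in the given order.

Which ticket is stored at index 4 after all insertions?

977: h=2 -> slot 2
211: h=3 -> slot 3
189: h=7 -> slot 7
761: h=7, probe 7,8 -> slot 8
215: h=7, probe 7,8,9 -> slot 9
995: h=7, probe 7,8,9,10 -> slot 10
913: h=3, probe 3,4 -> slot 4
Table: [—, —, 977, 211, 913, —, —, 189, 761, 215, 995, —, —]

913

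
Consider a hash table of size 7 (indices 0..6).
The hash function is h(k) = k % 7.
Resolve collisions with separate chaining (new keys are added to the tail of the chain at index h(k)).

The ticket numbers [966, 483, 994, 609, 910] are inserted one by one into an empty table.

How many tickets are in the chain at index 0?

Insert 966: h=0, bucket 0 empty -> new chain.
Insert 483: h=0, bucket 0 nonempty -> append to chain.
Insert 994: h=0, bucket 0 nonempty -> append to chain.
Insert 609: h=0, bucket 0 nonempty -> append to chain.
Insert 910: h=0, bucket 0 nonempty -> append to chain.
Final buckets:
0: 966 -> 483 -> 994 -> 609 -> 910
1: -
2: -
3: -
4: -
5: -
6: -

5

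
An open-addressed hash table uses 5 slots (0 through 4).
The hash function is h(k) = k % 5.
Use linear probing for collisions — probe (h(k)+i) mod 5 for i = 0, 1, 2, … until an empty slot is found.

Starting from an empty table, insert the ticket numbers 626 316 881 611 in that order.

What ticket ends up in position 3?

Insert 626: h=1, slot 1 empty -> index 1.
Insert 316: h=1, slot 1 occupied -> index 2.
Insert 881: h=1, slots 1,2 occupied -> index 3.
Insert 611: h=1, slots 1,2,3 occupied -> index 4.
Table: [-, 626, 316, 881, 611]

881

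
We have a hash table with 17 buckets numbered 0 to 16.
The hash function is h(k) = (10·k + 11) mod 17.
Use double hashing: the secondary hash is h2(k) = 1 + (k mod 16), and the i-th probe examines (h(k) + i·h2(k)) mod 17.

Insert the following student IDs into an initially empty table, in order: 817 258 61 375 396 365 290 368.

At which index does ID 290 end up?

817 hashes to 4; slot 4 is free -> place at 4.
258 hashes to 7; slot 7 is free -> place at 7.
61 hashes to 9; slot 9 is free -> place at 9.
375 hashes to 4, h2=8; 4 taken -> place at 12.
396 hashes to 10; slot 10 is free -> place at 10.
365 hashes to 6; slot 6 is free -> place at 6.
290 hashes to 4, h2=3; 4,7,10 taken -> place at 13.
368 hashes to 2; slot 2 is free -> place at 2.
Table: [—, —, 368, —, 817, —, 365, 258, —, 61, 396, —, 375, 290, —, —, —]

13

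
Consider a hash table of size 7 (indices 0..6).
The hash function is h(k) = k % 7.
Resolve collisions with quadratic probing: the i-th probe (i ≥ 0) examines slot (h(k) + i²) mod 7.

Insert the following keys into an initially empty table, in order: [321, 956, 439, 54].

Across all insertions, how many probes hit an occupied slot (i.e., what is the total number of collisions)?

2

321: h=6 => slot 6
956: h=4 => slot 4
439: h=5 => slot 5
54: h=5, probe 5,6,2 => slot 2
Table: [∅, ∅, 54, ∅, 956, 439, 321]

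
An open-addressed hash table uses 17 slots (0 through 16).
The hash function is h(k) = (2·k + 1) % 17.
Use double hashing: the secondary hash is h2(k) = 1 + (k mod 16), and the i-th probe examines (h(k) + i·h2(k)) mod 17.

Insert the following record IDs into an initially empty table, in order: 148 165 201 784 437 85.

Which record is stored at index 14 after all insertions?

148 hashes to 8; slot 8 is free → place at 8.
165 hashes to 8, h2=6; 8 taken → place at 14.
201 hashes to 12; slot 12 is free → place at 12.
784 hashes to 5; slot 5 is free → place at 5.
437 hashes to 8, h2=6; 8,14 taken → place at 3.
85 hashes to 1; slot 1 is free → place at 1.
Table: [∅, 85, ∅, 437, ∅, 784, ∅, ∅, 148, ∅, ∅, ∅, 201, ∅, 165, ∅, ∅]

165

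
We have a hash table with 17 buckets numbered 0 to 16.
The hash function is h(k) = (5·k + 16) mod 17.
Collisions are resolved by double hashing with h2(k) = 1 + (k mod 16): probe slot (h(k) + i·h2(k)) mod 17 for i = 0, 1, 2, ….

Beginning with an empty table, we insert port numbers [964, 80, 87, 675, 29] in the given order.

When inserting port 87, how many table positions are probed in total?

2

964: h=8 → slot 8
80: h=8, h2=1, probe 8,9 → slot 9
87: h=9, h2=8, probe 9,0 → slot 0
675: h=8, h2=4, probe 8,12 → slot 12
29: h=8, h2=14, probe 8,5 → slot 5
Table: [87, -, -, -, -, 29, -, -, 964, 80, -, -, 675, -, -, -, -]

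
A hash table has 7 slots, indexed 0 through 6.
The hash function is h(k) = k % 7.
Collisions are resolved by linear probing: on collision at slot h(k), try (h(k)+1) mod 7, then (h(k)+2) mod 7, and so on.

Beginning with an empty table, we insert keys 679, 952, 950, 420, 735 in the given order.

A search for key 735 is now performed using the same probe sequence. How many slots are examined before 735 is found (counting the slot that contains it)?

679 hashes to 0; slot 0 is free → place at 0.
952 hashes to 0; 0 taken → place at 1.
950 hashes to 5; slot 5 is free → place at 5.
420 hashes to 0; 0,1 taken → place at 2.
735 hashes to 0; 0,1,2 taken → place at 3.
Table: [679, 952, 420, 735, ., 950, .]
Lookup 735: h=0, probe 0,1,2,3 → found at 3.

4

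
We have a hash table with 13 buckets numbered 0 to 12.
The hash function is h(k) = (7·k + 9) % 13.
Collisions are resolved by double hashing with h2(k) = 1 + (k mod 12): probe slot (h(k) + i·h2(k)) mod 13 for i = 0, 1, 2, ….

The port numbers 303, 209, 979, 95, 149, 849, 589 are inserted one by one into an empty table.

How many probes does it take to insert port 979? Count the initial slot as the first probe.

Insert 303: h=11, slot 11 empty → index 11.
Insert 209: h=3, slot 3 empty → index 3.
Insert 979: h=11, h2=8, slot 11 occupied → index 6.
Insert 95: h=11, h2=12, slot 11 occupied → index 10.
Insert 149: h=12, slot 12 empty → index 12.
Insert 849: h=11, h2=10, slot 11 occupied → index 8.
Insert 589: h=11, h2=2, slot 11 occupied → index 0.
Table: [589, ∅, ∅, 209, ∅, ∅, 979, ∅, 849, ∅, 95, 303, 149]

2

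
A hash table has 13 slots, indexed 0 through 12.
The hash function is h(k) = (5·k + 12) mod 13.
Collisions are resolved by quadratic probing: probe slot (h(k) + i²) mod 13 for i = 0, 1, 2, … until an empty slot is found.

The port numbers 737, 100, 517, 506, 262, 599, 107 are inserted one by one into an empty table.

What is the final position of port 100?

737: h=5 -> slot 5
100: h=5, probe 5,6 -> slot 6
517: h=10 -> slot 10
506: h=7 -> slot 7
262: h=9 -> slot 9
599: h=4 -> slot 4
107: h=1 -> slot 1
Table: [—, 107, —, —, 599, 737, 100, 506, —, 262, 517, —, —]

6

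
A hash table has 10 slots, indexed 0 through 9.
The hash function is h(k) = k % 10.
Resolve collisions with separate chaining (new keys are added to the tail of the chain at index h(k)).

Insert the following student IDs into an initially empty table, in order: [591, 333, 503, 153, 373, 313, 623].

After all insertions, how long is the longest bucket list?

6

Insert 591: h=1, bucket 1 empty -> new chain.
Insert 333: h=3, bucket 3 empty -> new chain.
Insert 503: h=3, bucket 3 nonempty -> append to chain.
Insert 153: h=3, bucket 3 nonempty -> append to chain.
Insert 373: h=3, bucket 3 nonempty -> append to chain.
Insert 313: h=3, bucket 3 nonempty -> append to chain.
Insert 623: h=3, bucket 3 nonempty -> append to chain.
Final buckets:
0: ∅
1: 591
2: ∅
3: 333 -> 503 -> 153 -> 373 -> 313 -> 623
4: ∅
5: ∅
6: ∅
7: ∅
8: ∅
9: ∅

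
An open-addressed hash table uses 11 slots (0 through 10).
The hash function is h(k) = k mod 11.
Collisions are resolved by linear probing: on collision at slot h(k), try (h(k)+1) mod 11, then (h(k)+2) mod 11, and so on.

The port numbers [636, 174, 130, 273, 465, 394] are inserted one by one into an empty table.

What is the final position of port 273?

1

Insert 636: h=9, slot 9 empty → index 9.
Insert 174: h=9, slot 9 occupied → index 10.
Insert 130: h=9, slots 9,10 occupied → index 0.
Insert 273: h=9, slots 9,10,0 occupied → index 1.
Insert 465: h=3, slot 3 empty → index 3.
Insert 394: h=9, slots 9,10,0,1 occupied → index 2.
Table: [130, 273, 394, 465, —, —, —, —, —, 636, 174]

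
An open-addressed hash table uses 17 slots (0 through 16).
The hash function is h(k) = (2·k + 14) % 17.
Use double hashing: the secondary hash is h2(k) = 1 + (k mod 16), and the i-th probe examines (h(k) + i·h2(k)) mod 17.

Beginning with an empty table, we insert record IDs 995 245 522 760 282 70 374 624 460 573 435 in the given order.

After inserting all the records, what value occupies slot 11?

995 hashes to 15; slot 15 is free => place at 15.
245 hashes to 11; slot 11 is free => place at 11.
522 hashes to 4; slot 4 is free => place at 4.
760 hashes to 4, h2=9; 4 taken => place at 13.
282 hashes to 0; slot 0 is free => place at 0.
70 hashes to 1; slot 1 is free => place at 1.
374 hashes to 14; slot 14 is free => place at 14.
624 hashes to 4, h2=1; 4 taken => place at 5.
460 hashes to 16; slot 16 is free => place at 16.
573 hashes to 4, h2=14; 4,1,15 taken => place at 12.
435 hashes to 0, h2=4; 0,4 taken => place at 8.
Table: [282, 70, ∅, ∅, 522, 624, ∅, ∅, 435, ∅, ∅, 245, 573, 760, 374, 995, 460]

245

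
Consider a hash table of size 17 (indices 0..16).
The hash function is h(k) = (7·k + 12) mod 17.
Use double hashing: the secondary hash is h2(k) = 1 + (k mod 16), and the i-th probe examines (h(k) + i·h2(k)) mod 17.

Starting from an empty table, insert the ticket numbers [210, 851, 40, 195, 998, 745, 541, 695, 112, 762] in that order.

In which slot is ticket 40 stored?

210 hashes to 3; slot 3 is free → place at 3.
851 hashes to 2; slot 2 is free → place at 2.
40 hashes to 3, h2=9; 3 taken → place at 12.
195 hashes to 0; slot 0 is free → place at 0.
998 hashes to 11; slot 11 is free → place at 11.
745 hashes to 8; slot 8 is free → place at 8.
541 hashes to 8, h2=14; 8 taken → place at 5.
695 hashes to 15; slot 15 is free → place at 15.
112 hashes to 14; slot 14 is free → place at 14.
762 hashes to 8, h2=11; 8,2 taken → place at 13.
Table: [195, ., 851, 210, ., 541, ., ., 745, ., ., 998, 40, 762, 112, 695, .]

12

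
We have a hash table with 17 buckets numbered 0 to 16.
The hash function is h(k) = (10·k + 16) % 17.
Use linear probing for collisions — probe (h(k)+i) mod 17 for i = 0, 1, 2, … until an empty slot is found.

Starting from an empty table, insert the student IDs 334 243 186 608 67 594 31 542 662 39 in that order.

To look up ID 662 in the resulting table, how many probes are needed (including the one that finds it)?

334: h=7 => slot 7
243: h=15 => slot 15
186: h=6 => slot 6
608: h=10 => slot 10
67: h=6, probe 6,7,8 => slot 8
594: h=6, probe 6,7,8,9 => slot 9
31: h=3 => slot 3
542: h=13 => slot 13
662: h=6, probe 6,7,8,9,10,11 => slot 11
39: h=15, probe 15,16 => slot 16
Table: [_, _, _, 31, _, _, 186, 334, 67, 594, 608, 662, _, 542, _, 243, 39]
Lookup 662: h=6, probe 6,7,8,9,10,11 → found at 11.

6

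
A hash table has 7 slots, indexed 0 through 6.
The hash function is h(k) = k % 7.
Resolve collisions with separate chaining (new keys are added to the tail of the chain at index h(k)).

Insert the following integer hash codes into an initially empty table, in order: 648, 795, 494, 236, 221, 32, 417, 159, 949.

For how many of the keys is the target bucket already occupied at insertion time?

Insert 648: h=4, bucket 4 empty → new chain.
Insert 795: h=4, bucket 4 nonempty → append to chain.
Insert 494: h=4, bucket 4 nonempty → append to chain.
Insert 236: h=5, bucket 5 empty → new chain.
Insert 221: h=4, bucket 4 nonempty → append to chain.
Insert 32: h=4, bucket 4 nonempty → append to chain.
Insert 417: h=4, bucket 4 nonempty → append to chain.
Insert 159: h=5, bucket 5 nonempty → append to chain.
Insert 949: h=4, bucket 4 nonempty → append to chain.
Final buckets:
0: .
1: .
2: .
3: .
4: 648 -> 795 -> 494 -> 221 -> 32 -> 417 -> 949
5: 236 -> 159
6: .

7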